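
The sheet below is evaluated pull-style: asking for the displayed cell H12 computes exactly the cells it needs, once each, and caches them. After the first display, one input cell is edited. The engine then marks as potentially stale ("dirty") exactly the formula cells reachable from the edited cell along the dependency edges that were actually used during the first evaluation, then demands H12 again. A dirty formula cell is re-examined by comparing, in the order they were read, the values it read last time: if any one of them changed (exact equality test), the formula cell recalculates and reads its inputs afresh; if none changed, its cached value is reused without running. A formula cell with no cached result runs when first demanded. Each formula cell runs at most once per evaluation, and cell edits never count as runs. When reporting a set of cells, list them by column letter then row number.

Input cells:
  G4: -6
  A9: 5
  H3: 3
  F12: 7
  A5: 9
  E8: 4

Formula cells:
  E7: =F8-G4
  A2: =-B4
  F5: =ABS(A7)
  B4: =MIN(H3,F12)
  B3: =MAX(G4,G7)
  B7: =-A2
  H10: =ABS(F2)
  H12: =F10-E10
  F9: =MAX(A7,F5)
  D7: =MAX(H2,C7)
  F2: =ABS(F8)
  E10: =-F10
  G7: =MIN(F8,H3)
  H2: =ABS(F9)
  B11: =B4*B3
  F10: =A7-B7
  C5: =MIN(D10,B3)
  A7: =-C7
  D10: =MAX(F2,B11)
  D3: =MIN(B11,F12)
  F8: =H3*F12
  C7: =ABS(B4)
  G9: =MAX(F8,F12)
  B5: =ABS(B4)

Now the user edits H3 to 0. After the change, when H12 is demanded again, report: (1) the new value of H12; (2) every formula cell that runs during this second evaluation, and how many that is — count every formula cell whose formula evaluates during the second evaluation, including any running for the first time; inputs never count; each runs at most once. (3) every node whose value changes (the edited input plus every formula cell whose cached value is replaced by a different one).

First demand of the output computes:
  B4 = MIN(3, 7) = 3
  A2 = -(3) = -3
  B7 = -(-3) = 3
  C7 = ABS(3) = 3
  A7 = -(3) = -3
  F10 = -3 - 3 = -6
  E10 = -(-6) = 6
  H12 = -6 - 6 = -12

After the edit, cleaning proceeds:
  B4: a read changed (H3 3->0) — executes, giving 0.
  A2: a read changed (B4 3->0) — executes, giving 0.
  B7: a read changed (A2 -3->0) — executes, giving 0.
  C7: a read changed (B4 3->0) — executes, giving 0.
  A7: a read changed (C7 3->0) — executes, giving 0.
  F10: a read changed (A7 -3->0; B7 3->0) — executes, giving 0.
  E10: a read changed (F10 -6->0) — executes, giving 0.
  H12: a read changed (F10 -6->0; E10 6->0) — executes, giving 0.

Demanding H12 again yields 0.
8 formula cells run: A2, A7, B4, B7, C7, E10, F10, H12.
The nodes whose values change: A2, A7, B4, B7, C7, E10, F10, H3, H12.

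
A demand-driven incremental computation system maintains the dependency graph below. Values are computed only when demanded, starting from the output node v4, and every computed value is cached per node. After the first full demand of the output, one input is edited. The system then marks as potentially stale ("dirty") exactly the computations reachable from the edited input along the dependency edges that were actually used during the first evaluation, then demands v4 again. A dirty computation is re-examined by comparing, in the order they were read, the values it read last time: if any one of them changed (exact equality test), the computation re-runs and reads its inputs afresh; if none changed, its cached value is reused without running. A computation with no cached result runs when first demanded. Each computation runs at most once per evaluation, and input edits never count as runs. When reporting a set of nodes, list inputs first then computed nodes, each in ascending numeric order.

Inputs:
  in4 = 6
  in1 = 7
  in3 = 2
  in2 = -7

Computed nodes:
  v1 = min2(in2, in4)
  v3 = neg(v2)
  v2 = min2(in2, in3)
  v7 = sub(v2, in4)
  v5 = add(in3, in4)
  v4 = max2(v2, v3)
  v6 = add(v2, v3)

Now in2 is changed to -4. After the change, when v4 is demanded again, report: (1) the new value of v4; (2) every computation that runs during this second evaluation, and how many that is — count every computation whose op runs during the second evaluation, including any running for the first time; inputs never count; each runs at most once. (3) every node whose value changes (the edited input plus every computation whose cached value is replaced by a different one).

New value of v4: 4.
Computations that run: v2, v3, v4 — 3 in total.
Values that change: in2, v2, v3, v4.

First evaluation (everything demanded from the output):
  v2 = min2(-7, 2) = -7
  v3 = neg(-7) = 7
  v4 = max2(-7, 7) = 7

Propagation after the edit:
  v2: runs — in2 -7->-4; result -4.
  v3: runs — v2 -7->-4; result 4.
  v4: runs — v2 -7->-4; v3 7->4; result 4.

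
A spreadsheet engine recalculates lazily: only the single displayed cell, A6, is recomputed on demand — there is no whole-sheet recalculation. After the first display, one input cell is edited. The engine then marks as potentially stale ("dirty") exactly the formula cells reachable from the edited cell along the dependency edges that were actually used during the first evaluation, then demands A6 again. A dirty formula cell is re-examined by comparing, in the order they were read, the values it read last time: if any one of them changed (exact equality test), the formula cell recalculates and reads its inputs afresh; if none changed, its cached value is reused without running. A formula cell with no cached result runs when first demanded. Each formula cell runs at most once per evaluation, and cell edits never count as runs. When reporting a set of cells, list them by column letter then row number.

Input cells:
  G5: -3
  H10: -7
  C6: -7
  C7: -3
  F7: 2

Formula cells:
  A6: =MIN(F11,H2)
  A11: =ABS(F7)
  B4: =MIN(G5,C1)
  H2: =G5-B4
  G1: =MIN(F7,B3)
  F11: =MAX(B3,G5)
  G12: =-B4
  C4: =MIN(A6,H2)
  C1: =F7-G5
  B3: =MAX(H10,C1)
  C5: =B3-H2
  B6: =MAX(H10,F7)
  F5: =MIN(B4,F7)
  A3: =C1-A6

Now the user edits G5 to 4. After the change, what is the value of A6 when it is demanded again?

New value of A6: 4.

First evaluation (everything demanded from the output):
  C1 = 2 - -3 = 5
  B3 = MAX(-7, 5) = 5
  B4 = MIN(-3, 5) = -3
  F11 = MAX(5, -3) = 5
  H2 = -3 - -3 = 0
  A6 = MIN(5, 0) = 0

Propagation after the edit:
  C1: runs — G5 -3->4; result -2.
  B3: runs — C1 5->-2; result -2.
  B4: runs — G5 -3->4; C1 5->-2; result -2.
  F11: runs — B3 5->-2; G5 -3->4; result 4.
  H2: runs — G5 -3->4; B4 -3->-2; result 6.
  A6: runs — F11 5->4; H2 0->6; result 4.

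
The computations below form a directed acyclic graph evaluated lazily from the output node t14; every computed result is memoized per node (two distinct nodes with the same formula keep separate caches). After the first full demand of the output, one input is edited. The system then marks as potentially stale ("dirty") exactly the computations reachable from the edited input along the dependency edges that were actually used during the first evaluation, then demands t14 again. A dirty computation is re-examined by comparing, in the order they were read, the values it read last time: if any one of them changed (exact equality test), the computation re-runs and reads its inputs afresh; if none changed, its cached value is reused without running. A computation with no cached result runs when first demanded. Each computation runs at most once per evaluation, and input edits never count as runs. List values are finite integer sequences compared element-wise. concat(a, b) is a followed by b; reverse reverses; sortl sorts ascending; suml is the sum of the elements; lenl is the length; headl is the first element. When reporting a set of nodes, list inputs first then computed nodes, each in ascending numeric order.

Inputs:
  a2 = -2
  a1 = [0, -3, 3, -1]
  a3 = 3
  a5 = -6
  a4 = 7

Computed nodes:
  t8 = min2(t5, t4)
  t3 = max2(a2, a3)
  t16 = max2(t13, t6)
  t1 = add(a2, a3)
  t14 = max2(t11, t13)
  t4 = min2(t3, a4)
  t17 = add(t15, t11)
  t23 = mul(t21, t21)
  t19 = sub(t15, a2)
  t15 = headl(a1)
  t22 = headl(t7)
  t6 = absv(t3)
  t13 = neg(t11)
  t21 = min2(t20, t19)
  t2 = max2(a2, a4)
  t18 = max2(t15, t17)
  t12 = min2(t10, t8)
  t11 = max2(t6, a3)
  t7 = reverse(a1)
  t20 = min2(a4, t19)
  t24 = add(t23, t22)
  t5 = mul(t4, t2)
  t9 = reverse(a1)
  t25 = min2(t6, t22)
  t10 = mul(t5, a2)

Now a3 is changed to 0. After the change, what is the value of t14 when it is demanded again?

First demand of the output computes:
  t3 = max2(-2, 3) = 3
  t6 = absv(3) = 3
  t11 = max2(3, 3) = 3
  t13 = neg(3) = -3
  t14 = max2(3, -3) = 3

After the edit, cleaning proceeds:
  t3: a read changed (a3 3->0) — executes, giving 0.
  t6: a read changed (t3 3->0) — executes, giving 0.
  t11: a read changed (t6 3->0; a3 3->0) — executes, giving 0.
  t13: a read changed (t11 3->0) — executes, giving 0.
  t14: a read changed (t11 3->0; t13 -3->0) — executes, giving 0.

Demanding t14 again yields 0.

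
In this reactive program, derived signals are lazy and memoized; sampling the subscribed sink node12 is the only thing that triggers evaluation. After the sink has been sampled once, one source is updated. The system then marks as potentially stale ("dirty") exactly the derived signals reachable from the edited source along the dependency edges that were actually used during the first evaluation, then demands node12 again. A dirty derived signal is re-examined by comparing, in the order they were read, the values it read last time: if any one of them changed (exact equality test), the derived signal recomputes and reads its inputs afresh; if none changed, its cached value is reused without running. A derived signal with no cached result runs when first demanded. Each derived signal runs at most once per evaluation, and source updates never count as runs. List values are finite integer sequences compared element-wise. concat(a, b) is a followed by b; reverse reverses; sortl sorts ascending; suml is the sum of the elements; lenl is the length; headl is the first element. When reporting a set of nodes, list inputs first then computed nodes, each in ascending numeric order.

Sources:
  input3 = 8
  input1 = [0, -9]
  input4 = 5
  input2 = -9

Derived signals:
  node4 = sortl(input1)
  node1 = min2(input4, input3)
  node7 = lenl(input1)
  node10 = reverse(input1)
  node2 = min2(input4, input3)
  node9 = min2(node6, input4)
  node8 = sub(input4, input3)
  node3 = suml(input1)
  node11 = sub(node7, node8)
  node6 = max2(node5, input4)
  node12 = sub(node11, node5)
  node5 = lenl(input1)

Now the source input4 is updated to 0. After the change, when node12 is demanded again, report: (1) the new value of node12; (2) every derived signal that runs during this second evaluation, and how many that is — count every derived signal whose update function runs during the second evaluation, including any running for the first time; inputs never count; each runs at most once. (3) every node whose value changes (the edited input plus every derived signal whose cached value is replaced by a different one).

Demanding node12 again yields 8.
3 derived signals run: node8, node11, node12.
The nodes whose values change: input4, node8, node11, node12.

First demand of the output computes:
  node5 = lenl([0, -9]) = 2
  node7 = lenl([0, -9]) = 2
  node8 = sub(5, 8) = -3
  node11 = sub(2, -3) = 5
  node12 = sub(5, 2) = 3

After the edit, cleaning proceeds:
  node8: a read changed (input4 5->0) — executes, giving -8.
  node11: a read changed (node8 -3->-8) — executes, giving 10.
  node12: a read changed (node11 5->10) — executes, giving 8.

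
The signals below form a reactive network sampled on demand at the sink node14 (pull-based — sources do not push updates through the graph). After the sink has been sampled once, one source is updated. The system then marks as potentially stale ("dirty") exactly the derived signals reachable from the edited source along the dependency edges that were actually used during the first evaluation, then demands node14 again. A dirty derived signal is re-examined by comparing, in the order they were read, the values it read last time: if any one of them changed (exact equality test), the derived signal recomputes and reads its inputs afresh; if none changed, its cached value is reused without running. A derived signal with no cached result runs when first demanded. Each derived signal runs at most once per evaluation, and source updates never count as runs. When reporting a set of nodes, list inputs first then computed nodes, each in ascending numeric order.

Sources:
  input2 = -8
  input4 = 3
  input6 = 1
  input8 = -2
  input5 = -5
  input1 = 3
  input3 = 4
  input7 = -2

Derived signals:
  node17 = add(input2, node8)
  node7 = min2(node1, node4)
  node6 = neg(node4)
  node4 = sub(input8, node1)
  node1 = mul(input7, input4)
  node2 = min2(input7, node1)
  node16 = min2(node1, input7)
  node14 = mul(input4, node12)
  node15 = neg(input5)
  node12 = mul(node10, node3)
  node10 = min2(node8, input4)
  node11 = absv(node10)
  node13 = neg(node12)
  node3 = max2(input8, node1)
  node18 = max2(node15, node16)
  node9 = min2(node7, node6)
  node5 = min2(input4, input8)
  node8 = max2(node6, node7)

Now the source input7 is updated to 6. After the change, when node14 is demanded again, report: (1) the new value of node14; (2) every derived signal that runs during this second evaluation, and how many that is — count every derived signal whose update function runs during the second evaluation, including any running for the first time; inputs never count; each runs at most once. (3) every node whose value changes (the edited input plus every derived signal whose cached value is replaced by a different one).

node14 now evaluates to 162.
Run set: node1, node3, node4, node6, node7, node8, node10, node12, node14 (9 run).
Changed values: input7, node1, node3, node4, node6, node7, node8, node10, node12, node14.

Initial pass — values computed on the first demand:
  node1 = mul(-2, 3) = -6
  node3 = max2(-2, -6) = -2
  node4 = sub(-2, -6) = 4
  node6 = neg(4) = -4
  node7 = min2(-6, 4) = -6
  node8 = max2(-4, -6) = -4
  node10 = min2(-4, 3) = -4
  node12 = mul(-4, -2) = 8
  node14 = mul(3, 8) = 24

Second demand — change propagation:
  node1: re-runs because input7 -2->6; new result 18.
  node3: re-runs because node1 -6->18; new result 18.
  node4: re-runs because node1 -6->18; new result -20.
  node6: re-runs because node4 4->-20; new result 20.
  node7: re-runs because node1 -6->18; node4 4->-20; new result -20.
  node8: re-runs because node6 -4->20; node7 -6->-20; new result 20.
  node10: re-runs because node8 -4->20; new result 3.
  node12: re-runs because node10 -4->3; node3 -2->18; new result 54.
  node14: re-runs because node12 8->54; new result 162.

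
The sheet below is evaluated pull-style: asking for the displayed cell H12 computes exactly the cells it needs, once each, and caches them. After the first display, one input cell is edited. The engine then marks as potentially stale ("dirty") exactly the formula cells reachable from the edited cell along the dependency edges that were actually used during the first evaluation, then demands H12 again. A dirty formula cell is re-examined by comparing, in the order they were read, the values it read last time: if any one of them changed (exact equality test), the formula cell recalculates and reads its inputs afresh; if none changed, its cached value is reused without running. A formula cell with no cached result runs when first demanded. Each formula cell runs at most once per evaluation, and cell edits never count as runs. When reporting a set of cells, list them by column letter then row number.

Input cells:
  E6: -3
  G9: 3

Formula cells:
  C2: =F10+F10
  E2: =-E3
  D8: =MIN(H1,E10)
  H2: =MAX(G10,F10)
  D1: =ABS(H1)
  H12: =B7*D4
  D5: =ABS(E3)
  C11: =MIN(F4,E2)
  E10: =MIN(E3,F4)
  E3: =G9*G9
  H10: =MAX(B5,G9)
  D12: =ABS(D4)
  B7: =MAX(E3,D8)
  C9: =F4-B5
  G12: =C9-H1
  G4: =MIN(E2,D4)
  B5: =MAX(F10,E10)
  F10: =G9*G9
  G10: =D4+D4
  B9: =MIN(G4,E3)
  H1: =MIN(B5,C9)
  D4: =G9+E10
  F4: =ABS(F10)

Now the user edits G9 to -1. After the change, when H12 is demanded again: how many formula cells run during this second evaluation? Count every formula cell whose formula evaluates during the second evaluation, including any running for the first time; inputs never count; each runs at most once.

11 formula cells run: B5, B7, C9, D4, D8, E3, E10, F4, F10, H1, H12.

First demand of the output computes:
  E3 = 3 * 3 = 9
  F10 = 3 * 3 = 9
  F4 = ABS(9) = 9
  E10 = MIN(9, 9) = 9
  B5 = MAX(9, 9) = 9
  C9 = 9 - 9 = 0
  D4 = 3 + 9 = 12
  H1 = MIN(9, 0) = 0
  D8 = MIN(0, 9) = 0
  B7 = MAX(9, 0) = 9
  H12 = 9 * 12 = 108

After the edit, cleaning proceeds:
  E3: a read changed (G9 3->-1; G9 3->-1) — executes, giving 1.
  F10: a read changed (G9 3->-1; G9 3->-1) — executes, giving 1.
  F4: a read changed (F10 9->1) — executes, giving 1.
  E10: a read changed (E3 9->1; F4 9->1) — executes, giving 1.
  B5: a read changed (F10 9->1; E10 9->1) — executes, giving 1.
  C9: a read changed (F4 9->1; B5 9->1) — executes, giving 0 — identical to its old value.
  D4: a read changed (G9 3->-1; E10 9->1) — executes, giving 0.
  H1: a read changed (B5 9->1) — executes, giving 0 — identical to its old value.
  D8: a read changed (E10 9->1) — executes, giving 0 — identical to its old value.
  B7: a read changed (E3 9->1) — executes, giving 1.
  H12: a read changed (B7 9->1; D4 12->0) — executes, giving 0.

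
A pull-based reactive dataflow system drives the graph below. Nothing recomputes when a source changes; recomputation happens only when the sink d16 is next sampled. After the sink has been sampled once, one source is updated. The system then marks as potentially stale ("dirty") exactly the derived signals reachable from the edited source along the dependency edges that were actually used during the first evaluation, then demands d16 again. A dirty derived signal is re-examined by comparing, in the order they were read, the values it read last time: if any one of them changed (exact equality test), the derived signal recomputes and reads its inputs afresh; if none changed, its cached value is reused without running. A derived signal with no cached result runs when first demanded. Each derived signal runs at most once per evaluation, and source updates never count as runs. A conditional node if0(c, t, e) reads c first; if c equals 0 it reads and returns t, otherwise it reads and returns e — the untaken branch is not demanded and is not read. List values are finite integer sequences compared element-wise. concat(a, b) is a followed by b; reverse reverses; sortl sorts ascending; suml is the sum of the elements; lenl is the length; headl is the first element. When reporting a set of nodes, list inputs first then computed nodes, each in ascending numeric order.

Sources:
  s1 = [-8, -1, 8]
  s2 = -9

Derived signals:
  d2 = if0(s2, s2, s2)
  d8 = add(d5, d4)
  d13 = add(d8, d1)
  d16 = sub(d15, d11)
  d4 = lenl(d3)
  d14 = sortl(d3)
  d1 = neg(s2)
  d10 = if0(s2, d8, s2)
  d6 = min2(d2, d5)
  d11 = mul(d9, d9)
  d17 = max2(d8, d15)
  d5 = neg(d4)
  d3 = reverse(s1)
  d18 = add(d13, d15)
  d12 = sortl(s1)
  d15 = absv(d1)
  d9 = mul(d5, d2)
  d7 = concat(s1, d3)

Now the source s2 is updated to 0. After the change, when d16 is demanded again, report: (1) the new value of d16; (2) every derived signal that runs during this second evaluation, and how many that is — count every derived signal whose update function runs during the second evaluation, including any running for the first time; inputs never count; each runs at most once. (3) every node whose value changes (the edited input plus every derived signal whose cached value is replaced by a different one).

New value of d16: 0.
Derived signals that run: d1, d2, d9, d11, d15, d16 — 6 in total.
Values that change: s2, d1, d2, d9, d11, d15, d16.

First evaluation (everything demanded from the output):
  d1 = neg(-9) = 9
  d2 = if0(s2=-9 -> else branch s2) = -9
  d3 = reverse([-8, -1, 8]) = [8, -1, -8]
  d4 = lenl([8, -1, -8]) = 3
  d5 = neg(3) = -3
  d9 = mul(-3, -9) = 27
  d11 = mul(27, 27) = 729
  d15 = absv(9) = 9
  d16 = sub(9, 729) = -720

Propagation after the edit:
  d1: runs — s2 -9->0; result 0.
  d2: runs — s2 -9->0; s2 -9->0; result 0.
  d9: runs — d2 -9->0; result 0.
  d11: runs — d9 27->0; d9 27->0; result 0.
  d15: runs — d1 9->0; result 0.
  d16: runs — d15 9->0; d11 729->0; result 0.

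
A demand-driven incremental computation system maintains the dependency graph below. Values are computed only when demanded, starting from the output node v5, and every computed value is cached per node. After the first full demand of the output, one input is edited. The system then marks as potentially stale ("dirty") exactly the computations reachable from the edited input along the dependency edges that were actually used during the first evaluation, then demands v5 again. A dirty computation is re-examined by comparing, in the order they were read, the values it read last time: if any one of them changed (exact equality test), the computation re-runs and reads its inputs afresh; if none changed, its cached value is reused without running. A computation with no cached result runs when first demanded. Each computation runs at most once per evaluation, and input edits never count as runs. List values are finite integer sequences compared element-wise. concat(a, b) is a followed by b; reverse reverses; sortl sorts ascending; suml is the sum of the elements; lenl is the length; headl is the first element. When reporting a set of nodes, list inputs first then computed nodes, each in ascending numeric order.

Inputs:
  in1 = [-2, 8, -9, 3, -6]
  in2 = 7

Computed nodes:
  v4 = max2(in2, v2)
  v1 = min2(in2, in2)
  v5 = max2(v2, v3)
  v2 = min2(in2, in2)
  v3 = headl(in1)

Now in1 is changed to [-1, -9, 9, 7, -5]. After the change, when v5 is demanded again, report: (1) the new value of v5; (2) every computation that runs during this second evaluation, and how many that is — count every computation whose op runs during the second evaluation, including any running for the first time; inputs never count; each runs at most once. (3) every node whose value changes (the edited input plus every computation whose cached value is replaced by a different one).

New value of v5: 7.
Computations that run: v3, v5 — 2 in total.
Values that change: in1, v3.

First evaluation (everything demanded from the output):
  v2 = min2(7, 7) = 7
  v3 = headl([-2, 8, -9, 3, -6]) = -2
  v5 = max2(7, -2) = 7

Propagation after the edit:
  v3: runs — in1 [-2, 8, -9, 3, -6]->[-1, -9, 9, 7, -5]; result -1.
  v5: runs — v3 -2->-1; result 7 (same value as before).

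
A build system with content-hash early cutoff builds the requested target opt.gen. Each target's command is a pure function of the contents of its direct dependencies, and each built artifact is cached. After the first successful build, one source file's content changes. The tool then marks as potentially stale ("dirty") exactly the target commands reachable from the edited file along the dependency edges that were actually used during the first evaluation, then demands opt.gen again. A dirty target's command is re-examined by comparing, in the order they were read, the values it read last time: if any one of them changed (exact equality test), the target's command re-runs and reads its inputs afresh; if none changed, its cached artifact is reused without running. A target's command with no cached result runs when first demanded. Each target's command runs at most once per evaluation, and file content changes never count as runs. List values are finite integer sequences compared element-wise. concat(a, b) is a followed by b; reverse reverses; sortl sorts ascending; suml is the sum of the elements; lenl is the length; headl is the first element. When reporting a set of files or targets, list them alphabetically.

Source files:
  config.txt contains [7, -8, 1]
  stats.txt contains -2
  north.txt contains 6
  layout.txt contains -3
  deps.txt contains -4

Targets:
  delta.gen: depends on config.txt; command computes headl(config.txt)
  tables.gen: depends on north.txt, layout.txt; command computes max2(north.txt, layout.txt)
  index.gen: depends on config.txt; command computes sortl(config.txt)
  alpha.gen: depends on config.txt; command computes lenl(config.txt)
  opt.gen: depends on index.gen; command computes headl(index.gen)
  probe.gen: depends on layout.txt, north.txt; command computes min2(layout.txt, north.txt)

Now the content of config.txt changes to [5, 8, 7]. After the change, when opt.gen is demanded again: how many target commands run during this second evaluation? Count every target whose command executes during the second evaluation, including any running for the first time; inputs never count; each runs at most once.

First evaluation (everything demanded from the output):
  index.gen = sortl([7, -8, 1]) = [-8, 1, 7]
  opt.gen = headl([-8, 1, 7]) = -8

Propagation after the edit:
  index.gen: runs — config.txt [7, -8, 1]->[5, 8, 7]; result [5, 7, 8].
  opt.gen: runs — index.gen [-8, 1, 7]->[5, 7, 8]; result 5.

Target commands that run: index.gen, opt.gen — 2 in total.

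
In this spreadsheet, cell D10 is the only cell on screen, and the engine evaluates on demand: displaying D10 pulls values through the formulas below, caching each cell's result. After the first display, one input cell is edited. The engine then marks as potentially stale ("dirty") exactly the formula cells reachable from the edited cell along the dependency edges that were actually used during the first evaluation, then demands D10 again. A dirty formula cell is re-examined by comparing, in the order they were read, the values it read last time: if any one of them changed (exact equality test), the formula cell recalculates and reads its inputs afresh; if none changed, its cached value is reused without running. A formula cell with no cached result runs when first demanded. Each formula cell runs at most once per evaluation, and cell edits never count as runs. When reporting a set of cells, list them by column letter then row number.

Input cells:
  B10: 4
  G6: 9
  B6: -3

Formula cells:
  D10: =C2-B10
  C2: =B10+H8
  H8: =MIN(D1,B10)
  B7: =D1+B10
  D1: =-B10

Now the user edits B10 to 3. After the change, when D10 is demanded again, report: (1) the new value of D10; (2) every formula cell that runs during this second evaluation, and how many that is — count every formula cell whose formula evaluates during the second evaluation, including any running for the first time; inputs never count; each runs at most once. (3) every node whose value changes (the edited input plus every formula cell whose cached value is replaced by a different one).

Initial pass — values computed on the first demand:
  D1 = -(4) = -4
  H8 = MIN(-4, 4) = -4
  C2 = 4 + -4 = 0
  D10 = 0 - 4 = -4

Second demand — change propagation:
  D1: re-runs because B10 4->3; new result -3.
  H8: re-runs because D1 -4->-3; B10 4->3; new result -3.
  C2: re-runs because B10 4->3; H8 -4->-3; new result 0 (unchanged).
  D10: re-runs because B10 4->3; new result -3.

D10 now evaluates to -3.
Run set: C2, D1, D10, H8 (4 run).
Changed values: B10, D1, D10, H8.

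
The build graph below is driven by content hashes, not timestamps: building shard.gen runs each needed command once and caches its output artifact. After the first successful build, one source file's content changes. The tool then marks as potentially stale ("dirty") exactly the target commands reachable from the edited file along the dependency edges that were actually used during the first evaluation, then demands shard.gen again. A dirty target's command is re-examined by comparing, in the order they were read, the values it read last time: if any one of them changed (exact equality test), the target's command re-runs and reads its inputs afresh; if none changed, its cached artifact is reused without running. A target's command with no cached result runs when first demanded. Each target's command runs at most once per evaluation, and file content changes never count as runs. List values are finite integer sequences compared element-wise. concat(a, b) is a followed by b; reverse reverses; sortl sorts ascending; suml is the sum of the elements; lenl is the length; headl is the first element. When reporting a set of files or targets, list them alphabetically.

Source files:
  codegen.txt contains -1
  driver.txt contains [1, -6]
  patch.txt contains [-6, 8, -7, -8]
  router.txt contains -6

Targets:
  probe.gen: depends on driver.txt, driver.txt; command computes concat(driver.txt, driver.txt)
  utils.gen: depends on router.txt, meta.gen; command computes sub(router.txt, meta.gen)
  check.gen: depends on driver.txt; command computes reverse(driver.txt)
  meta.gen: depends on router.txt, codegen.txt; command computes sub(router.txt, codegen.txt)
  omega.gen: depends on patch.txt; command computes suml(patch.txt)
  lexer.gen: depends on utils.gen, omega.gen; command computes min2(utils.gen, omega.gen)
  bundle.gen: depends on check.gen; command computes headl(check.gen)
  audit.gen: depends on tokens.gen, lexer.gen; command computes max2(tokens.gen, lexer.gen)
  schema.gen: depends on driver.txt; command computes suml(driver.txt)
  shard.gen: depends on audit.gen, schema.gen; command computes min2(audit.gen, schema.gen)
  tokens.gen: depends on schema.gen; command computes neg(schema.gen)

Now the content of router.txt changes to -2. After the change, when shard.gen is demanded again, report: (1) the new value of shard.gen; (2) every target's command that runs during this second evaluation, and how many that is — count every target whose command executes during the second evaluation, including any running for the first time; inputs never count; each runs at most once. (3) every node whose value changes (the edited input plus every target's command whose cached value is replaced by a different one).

shard.gen now evaluates to -5.
Run set: meta.gen, utils.gen (2 run).
Changed values: meta.gen, router.txt.
The important point: utils.gen recomputes to an identical value, and the output ends up unchanged.

Initial pass — values computed on the first demand:
  meta.gen = sub(-6, -1) = -5
  omega.gen = suml([-6, 8, -7, -8]) = -13
  schema.gen = suml([1, -6]) = -5
  tokens.gen = neg(-5) = 5
  utils.gen = sub(-6, -5) = -1
  lexer.gen = min2(-1, -13) = -13
  audit.gen = max2(5, -13) = 5
  shard.gen = min2(5, -5) = -5

Second demand — change propagation:
  meta.gen: re-runs because router.txt -6->-2; new result -1.
  utils.gen: re-runs because router.txt -6->-2; meta.gen -5->-1; new result -1 (unchanged).
  lexer.gen: re-examined; everything it read last time is the same (utils.gen unchanged, omega.gen unchanged) — cache -13 kept, no run.
  audit.gen: re-examined; everything it read last time is the same (tokens.gen unchanged, lexer.gen unchanged) — cache 5 kept, no run.
  shard.gen: re-examined; everything it read last time is the same (audit.gen unchanged, schema.gen unchanged) — cache -5 kept, no run.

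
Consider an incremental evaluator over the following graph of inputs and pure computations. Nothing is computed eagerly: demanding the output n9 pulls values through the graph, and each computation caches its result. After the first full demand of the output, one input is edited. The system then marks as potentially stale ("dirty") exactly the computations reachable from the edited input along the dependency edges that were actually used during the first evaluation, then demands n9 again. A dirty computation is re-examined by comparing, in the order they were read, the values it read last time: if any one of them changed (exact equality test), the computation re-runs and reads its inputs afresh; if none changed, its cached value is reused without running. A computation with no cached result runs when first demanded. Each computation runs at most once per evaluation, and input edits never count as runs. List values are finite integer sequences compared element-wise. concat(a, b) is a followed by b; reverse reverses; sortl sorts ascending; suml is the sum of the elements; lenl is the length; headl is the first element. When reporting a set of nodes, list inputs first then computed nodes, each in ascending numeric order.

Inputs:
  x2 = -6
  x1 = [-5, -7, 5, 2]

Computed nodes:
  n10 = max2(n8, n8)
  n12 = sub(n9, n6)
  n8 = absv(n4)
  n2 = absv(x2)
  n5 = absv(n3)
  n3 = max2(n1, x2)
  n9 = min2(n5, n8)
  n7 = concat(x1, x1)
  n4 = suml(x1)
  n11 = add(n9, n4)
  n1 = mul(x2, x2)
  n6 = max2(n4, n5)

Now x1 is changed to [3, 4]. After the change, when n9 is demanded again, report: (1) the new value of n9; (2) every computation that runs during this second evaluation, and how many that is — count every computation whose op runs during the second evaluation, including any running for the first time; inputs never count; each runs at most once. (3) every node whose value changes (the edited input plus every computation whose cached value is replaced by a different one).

n9 now evaluates to 7.
Run set: n4, n8, n9 (3 run).
Changed values: x1, n4, n8, n9.

Initial pass — values computed on the first demand:
  n1 = mul(-6, -6) = 36
  n3 = max2(36, -6) = 36
  n4 = suml([-5, -7, 5, 2]) = -5
  n5 = absv(36) = 36
  n8 = absv(-5) = 5
  n9 = min2(36, 5) = 5

Second demand — change propagation:
  n4: re-runs because x1 [-5, -7, 5, 2]->[3, 4]; new result 7.
  n8: re-runs because n4 -5->7; new result 7.
  n9: re-runs because n8 5->7; new result 7.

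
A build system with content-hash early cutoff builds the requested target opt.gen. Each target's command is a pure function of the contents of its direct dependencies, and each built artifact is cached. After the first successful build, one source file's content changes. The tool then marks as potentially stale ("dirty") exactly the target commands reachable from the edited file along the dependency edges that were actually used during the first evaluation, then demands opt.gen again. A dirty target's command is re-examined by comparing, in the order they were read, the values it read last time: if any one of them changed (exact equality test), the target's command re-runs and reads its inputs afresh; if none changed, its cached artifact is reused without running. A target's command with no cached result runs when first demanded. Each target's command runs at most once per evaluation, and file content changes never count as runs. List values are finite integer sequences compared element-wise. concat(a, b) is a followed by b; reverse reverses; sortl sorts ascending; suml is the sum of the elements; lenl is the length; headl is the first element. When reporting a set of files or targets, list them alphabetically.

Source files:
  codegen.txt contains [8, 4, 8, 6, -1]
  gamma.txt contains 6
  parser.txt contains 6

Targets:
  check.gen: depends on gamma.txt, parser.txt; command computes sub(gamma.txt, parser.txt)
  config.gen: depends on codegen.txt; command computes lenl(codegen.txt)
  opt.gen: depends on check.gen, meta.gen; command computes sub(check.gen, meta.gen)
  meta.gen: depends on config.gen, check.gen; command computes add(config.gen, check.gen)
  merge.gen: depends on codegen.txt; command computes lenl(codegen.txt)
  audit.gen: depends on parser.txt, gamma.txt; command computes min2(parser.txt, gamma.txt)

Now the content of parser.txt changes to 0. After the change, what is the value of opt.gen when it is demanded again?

First evaluation (everything demanded from the output):
  check.gen = sub(6, 6) = 0
  config.gen = lenl([8, 4, 8, 6, -1]) = 5
  meta.gen = add(5, 0) = 5
  opt.gen = sub(0, 5) = -5

Propagation after the edit:
  check.gen: runs — parser.txt 6->0; result 6.
  meta.gen: runs — check.gen 0->6; result 11.
  opt.gen: runs — check.gen 0->6; meta.gen 5->11; result -5 (same value as before).

New value of opt.gen: -5.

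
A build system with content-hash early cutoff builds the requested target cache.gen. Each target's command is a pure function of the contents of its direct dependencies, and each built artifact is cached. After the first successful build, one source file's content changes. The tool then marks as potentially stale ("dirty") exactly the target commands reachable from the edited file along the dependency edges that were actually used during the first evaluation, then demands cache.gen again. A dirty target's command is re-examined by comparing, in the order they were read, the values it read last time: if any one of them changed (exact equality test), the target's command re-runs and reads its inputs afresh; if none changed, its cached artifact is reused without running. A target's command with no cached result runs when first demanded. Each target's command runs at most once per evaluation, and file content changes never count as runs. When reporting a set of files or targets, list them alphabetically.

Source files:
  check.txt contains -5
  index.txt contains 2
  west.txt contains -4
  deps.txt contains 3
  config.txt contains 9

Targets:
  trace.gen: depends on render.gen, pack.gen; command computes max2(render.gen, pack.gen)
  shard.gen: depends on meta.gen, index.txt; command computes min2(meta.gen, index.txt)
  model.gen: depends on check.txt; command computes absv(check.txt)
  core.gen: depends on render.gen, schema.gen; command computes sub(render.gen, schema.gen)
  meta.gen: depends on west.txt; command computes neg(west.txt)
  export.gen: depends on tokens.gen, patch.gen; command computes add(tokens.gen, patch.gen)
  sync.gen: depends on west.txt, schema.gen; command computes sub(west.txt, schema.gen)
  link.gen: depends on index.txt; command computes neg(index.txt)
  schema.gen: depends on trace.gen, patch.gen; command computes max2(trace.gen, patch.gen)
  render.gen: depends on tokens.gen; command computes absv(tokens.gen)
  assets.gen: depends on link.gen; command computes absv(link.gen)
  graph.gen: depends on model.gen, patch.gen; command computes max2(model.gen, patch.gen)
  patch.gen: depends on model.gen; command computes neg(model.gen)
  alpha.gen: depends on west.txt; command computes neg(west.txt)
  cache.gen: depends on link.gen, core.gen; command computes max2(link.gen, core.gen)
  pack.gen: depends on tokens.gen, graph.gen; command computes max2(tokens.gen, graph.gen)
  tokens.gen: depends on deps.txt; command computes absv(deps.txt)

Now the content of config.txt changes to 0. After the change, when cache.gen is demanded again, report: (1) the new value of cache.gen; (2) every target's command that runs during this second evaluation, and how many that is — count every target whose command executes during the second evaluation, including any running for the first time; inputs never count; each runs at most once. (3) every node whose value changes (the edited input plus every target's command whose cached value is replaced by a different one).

First evaluation (everything demanded from the output):
  link.gen = neg(2) = -2
  model.gen = absv(-5) = 5
  patch.gen = neg(5) = -5
  graph.gen = max2(5, -5) = 5
  tokens.gen = absv(3) = 3
  pack.gen = max2(3, 5) = 5
  render.gen = absv(3) = 3
  trace.gen = max2(3, 5) = 5
  schema.gen = max2(5, -5) = 5
  core.gen = sub(3, 5) = -2
  cache.gen = max2(-2, -2) = -2

Propagation after the edit:
  config.txt feeds no computation that the output demands — nothing is marked dirty and nothing runs.

Key observation: config.txt is never demanded by the output, so the edit triggers no recomputation at all.

New value of cache.gen: -2.
Target commands that run: none — 0 in total.
Values that change: config.txt.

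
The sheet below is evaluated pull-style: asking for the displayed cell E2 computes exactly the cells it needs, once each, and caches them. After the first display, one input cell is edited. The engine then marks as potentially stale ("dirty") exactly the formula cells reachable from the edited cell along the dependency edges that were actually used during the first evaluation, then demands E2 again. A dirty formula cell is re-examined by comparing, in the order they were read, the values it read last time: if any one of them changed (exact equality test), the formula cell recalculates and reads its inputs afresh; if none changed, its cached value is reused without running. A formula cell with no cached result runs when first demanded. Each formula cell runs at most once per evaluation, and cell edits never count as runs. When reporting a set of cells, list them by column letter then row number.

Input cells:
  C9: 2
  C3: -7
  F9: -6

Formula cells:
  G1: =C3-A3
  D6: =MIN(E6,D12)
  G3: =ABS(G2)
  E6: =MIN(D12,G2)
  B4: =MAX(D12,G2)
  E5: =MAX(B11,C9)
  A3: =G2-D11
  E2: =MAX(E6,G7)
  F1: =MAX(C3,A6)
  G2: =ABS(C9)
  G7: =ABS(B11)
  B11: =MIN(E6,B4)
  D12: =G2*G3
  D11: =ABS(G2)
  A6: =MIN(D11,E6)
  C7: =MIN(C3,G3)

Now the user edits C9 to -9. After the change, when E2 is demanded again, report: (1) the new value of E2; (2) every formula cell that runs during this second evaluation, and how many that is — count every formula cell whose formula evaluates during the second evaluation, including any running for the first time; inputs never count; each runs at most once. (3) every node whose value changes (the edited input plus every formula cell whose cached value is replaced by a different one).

First demand of the output computes:
  G2 = ABS(2) = 2
  G3 = ABS(2) = 2
  D12 = 2 * 2 = 4
  B4 = MAX(4, 2) = 4
  E6 = MIN(4, 2) = 2
  B11 = MIN(2, 4) = 2
  G7 = ABS(2) = 2
  E2 = MAX(2, 2) = 2

After the edit, cleaning proceeds:
  G2: a read changed (C9 2->-9) — executes, giving 9.
  G3: a read changed (G2 2->9) — executes, giving 9.
  D12: a read changed (G2 2->9; G3 2->9) — executes, giving 81.
  B4: a read changed (D12 4->81; G2 2->9) — executes, giving 81.
  E6: a read changed (D12 4->81; G2 2->9) — executes, giving 9.
  B11: a read changed (E6 2->9; B4 4->81) — executes, giving 9.
  G7: a read changed (B11 2->9) — executes, giving 9.
  E2: a read changed (E6 2->9; G7 2->9) — executes, giving 9.

Demanding E2 again yields 9.
8 formula cells run: B4, B11, D12, E2, E6, G2, G3, G7.
The nodes whose values change: B4, B11, C9, D12, E2, E6, G2, G3, G7.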